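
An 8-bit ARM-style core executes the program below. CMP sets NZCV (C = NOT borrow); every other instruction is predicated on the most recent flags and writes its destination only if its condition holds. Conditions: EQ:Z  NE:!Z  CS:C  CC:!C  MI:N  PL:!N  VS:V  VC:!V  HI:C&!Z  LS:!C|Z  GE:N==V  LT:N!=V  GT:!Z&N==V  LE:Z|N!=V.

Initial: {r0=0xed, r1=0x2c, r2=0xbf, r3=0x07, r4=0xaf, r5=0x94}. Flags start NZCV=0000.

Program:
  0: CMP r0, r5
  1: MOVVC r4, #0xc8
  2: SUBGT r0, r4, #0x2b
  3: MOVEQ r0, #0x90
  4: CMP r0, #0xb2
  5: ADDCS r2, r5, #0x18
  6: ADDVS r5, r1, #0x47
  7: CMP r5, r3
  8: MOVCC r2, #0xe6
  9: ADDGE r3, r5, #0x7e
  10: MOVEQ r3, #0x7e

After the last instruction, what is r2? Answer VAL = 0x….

[0] flags=0010 → (cmp)
[1] flags=0010 VC?T → r4=0xc8
[2] flags=0010 GT?T → r0=0x9d
[3] flags=0010 EQ?F → skip
[4] flags=1000 → (cmp)
[5] flags=1000 CS?F → skip
[6] flags=1000 VS?F → skip
[7] flags=1010 → (cmp)
[8] flags=1010 CC?F → skip
[9] flags=1010 GE?F → skip
[10] flags=1010 EQ?F → skip

VAL = 0xbf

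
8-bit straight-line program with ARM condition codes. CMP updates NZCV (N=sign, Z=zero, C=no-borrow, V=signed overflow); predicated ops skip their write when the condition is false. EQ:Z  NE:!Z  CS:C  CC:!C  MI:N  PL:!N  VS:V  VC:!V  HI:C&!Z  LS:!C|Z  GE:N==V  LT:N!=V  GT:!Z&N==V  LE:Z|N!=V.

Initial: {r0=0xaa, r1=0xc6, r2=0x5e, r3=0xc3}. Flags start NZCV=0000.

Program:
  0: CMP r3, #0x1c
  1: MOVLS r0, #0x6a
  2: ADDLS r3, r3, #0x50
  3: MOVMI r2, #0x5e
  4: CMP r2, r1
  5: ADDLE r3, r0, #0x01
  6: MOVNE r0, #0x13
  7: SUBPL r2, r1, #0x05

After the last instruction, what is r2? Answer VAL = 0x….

[0] flags=1010 → (cmp)
[1] flags=1010 LS?F → skip
[2] flags=1010 LS?F → skip
[3] flags=1010 MI?T → r2=0x5e
[4] flags=1001 → (cmp)
[5] flags=1001 LE?F → skip
[6] flags=1001 NE?T → r0=0x13
[7] flags=1001 PL?F → skip

VAL = 0x5e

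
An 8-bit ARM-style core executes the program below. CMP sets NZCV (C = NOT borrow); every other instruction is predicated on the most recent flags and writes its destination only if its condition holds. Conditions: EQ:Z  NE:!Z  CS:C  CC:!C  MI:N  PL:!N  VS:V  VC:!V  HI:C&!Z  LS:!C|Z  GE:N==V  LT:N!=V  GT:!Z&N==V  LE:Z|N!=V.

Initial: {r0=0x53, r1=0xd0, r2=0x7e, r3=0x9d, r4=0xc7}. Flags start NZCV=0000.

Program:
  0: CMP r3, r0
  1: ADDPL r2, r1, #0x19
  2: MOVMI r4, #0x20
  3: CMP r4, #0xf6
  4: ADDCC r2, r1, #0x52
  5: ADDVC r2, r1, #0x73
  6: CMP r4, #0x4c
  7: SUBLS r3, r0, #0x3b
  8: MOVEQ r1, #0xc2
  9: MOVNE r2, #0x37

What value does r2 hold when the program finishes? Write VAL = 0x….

VAL = 0x37

0: ✓ CMP  NZCV=0011
1: ✓ ADDPL  r2←0xe9
2: · MOVMI
3: ✓ CMP  NZCV=1000
4: ✓ ADDCC  r2←0x22
5: ✓ ADDVC  r2←0x43
6: ✓ CMP  NZCV=0011
7: · SUBLS
8: · MOVEQ
9: ✓ MOVNE  r2←0x37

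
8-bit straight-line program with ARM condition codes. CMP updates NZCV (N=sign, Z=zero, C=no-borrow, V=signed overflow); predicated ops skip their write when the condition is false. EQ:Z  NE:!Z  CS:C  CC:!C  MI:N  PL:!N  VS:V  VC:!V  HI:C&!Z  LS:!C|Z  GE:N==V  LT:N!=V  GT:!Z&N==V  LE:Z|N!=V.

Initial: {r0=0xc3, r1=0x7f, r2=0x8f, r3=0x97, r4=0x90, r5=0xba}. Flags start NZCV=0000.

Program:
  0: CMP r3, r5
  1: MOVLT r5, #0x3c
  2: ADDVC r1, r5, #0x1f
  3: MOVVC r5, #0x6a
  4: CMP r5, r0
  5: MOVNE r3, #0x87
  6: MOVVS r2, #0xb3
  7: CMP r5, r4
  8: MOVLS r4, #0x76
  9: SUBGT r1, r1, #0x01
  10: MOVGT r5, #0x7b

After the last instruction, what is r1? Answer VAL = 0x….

VAL = 0x5a

0: ✓ CMP  NZCV=1000
1: ✓ MOVLT  r5←0x3c
2: ✓ ADDVC  r1←0x5b
3: ✓ MOVVC  r5←0x6a
4: ✓ CMP  NZCV=1001
5: ✓ MOVNE  r3←0x87
6: ✓ MOVVS  r2←0xb3
7: ✓ CMP  NZCV=1001
8: ✓ MOVLS  r4←0x76
9: ✓ SUBGT  r1←0x5a
10: ✓ MOVGT  r5←0x7b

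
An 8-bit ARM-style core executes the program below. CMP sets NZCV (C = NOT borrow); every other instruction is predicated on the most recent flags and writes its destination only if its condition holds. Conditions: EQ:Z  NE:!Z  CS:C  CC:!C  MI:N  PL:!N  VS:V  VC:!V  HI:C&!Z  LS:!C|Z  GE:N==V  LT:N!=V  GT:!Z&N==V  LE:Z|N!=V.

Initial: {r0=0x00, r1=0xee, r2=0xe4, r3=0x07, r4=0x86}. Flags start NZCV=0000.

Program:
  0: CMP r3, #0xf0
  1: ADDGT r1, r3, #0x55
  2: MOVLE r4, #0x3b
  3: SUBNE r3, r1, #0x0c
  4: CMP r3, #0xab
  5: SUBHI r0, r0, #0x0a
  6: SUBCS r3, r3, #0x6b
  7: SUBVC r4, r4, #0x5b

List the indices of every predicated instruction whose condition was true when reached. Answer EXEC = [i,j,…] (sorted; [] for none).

EXEC = [1,3]

0: ✓ CMP  NZCV=0000
1: ✓ ADDGT  r1←0x5c
2: · MOVLE
3: ✓ SUBNE  r3←0x50
4: ✓ CMP  NZCV=1001
5: · SUBHI
6: · SUBCS
7: · SUBVC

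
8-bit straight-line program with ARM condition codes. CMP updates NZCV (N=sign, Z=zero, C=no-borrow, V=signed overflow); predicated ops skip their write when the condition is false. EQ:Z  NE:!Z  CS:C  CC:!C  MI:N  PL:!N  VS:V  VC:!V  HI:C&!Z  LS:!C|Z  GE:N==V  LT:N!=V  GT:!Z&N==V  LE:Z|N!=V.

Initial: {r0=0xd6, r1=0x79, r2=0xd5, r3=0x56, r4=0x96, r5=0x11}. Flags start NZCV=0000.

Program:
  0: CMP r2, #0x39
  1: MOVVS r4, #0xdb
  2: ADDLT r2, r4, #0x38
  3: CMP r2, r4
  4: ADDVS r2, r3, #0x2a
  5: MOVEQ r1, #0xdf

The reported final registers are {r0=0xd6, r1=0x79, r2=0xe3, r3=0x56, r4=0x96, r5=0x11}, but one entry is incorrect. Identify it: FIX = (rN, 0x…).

FIX = (r2, 0xce)

[0] flags=1010 → (cmp)
[1] flags=1010 VS?F → skip
[2] flags=1010 LT?T → r2=0xce
[3] flags=0010 → (cmp)
[4] flags=0010 VS?F → skip
[5] flags=0010 EQ?F → skip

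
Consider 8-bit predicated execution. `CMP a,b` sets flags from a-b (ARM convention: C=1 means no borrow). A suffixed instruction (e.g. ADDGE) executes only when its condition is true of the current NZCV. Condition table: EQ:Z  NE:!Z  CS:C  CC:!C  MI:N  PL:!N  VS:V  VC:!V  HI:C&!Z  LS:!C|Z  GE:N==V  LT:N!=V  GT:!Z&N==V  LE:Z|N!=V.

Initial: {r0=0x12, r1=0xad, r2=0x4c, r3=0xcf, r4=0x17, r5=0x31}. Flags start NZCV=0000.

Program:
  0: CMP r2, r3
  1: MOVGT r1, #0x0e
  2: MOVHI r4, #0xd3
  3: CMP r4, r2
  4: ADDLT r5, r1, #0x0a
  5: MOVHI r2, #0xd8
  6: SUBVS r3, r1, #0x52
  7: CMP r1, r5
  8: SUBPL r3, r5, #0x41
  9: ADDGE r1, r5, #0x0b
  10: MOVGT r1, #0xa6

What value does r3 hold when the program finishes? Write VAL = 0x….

VAL = 0xcf

[0] flags=0000 → (cmp)
[1] flags=0000 GT?T → r1=0x0e
[2] flags=0000 HI?F → skip
[3] flags=1000 → (cmp)
[4] flags=1000 LT?T → r5=0x18
[5] flags=1000 HI?F → skip
[6] flags=1000 VS?F → skip
[7] flags=1000 → (cmp)
[8] flags=1000 PL?F → skip
[9] flags=1000 GE?F → skip
[10] flags=1000 GT?F → skip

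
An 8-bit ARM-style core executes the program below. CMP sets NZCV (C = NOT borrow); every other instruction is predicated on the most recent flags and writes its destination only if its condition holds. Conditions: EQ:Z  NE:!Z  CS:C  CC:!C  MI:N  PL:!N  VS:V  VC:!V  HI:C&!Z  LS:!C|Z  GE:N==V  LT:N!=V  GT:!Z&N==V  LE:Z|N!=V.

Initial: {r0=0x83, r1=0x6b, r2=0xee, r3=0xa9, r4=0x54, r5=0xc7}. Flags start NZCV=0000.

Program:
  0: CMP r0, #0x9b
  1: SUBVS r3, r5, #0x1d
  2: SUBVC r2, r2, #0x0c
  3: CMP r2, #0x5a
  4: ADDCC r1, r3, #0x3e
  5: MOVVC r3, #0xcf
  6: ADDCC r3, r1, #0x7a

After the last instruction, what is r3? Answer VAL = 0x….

VAL = 0xcf

0: ✓ CMP  NZCV=1000
1: · SUBVS
2: ✓ SUBVC  r2←0xe2
3: ✓ CMP  NZCV=1010
4: · ADDCC
5: ✓ MOVVC  r3←0xcf
6: · ADDCC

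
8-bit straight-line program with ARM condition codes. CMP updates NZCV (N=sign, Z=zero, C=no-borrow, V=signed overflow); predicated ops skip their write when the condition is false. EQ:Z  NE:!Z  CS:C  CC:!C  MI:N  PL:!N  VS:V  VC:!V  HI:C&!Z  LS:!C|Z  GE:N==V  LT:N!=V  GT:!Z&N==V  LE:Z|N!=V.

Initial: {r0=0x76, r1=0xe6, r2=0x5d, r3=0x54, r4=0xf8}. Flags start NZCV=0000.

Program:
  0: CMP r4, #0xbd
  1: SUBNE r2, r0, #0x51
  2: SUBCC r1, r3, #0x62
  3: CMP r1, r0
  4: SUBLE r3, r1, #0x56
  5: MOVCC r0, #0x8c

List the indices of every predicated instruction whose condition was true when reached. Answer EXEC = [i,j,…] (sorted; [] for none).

EXEC = [1,4]

0: ✓ CMP  NZCV=0010
1: ✓ SUBNE  r2←0x25
2: · SUBCC
3: ✓ CMP  NZCV=0011
4: ✓ SUBLE  r3←0x90
5: · MOVCC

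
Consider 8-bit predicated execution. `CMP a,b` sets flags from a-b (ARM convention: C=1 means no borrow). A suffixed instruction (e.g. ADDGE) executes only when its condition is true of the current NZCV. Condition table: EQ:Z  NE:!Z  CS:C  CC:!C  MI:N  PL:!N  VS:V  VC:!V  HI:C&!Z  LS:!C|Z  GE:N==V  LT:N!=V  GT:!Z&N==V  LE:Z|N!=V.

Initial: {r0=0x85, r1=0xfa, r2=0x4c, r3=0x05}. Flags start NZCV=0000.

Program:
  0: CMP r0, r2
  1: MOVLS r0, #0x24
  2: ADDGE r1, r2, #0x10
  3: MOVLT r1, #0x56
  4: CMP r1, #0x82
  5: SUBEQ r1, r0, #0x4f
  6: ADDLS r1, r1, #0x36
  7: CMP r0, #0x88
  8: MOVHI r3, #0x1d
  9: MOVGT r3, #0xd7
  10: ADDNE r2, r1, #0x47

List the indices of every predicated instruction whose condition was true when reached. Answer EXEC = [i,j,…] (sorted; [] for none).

[0] flags=0011 → (cmp)
[1] flags=0011 LS?F → skip
[2] flags=0011 GE?F → skip
[3] flags=0011 LT?T → r1=0x56
[4] flags=1001 → (cmp)
[5] flags=1001 EQ?F → skip
[6] flags=1001 LS?T → r1=0x8c
[7] flags=1000 → (cmp)
[8] flags=1000 HI?F → skip
[9] flags=1000 GT?F → skip
[10] flags=1000 NE?T → r2=0xd3

EXEC = [3,6,10]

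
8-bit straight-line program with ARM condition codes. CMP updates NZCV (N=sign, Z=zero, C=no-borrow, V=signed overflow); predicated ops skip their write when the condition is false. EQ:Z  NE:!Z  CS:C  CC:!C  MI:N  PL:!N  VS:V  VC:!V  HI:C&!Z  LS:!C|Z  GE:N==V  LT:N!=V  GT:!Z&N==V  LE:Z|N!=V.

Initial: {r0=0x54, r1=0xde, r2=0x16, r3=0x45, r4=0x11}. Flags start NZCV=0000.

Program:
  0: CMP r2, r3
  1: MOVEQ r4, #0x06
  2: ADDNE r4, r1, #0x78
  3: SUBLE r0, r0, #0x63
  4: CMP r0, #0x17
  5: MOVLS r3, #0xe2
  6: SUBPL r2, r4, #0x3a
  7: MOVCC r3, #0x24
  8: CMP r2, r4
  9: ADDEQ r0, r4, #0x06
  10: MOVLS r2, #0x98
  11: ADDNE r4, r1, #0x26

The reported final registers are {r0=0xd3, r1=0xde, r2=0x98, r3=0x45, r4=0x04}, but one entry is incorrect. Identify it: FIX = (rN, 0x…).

FIX = (r0, 0xf1)

[0] flags=1000 → (cmp)
[1] flags=1000 EQ?F → skip
[2] flags=1000 NE?T → r4=0x56
[3] flags=1000 LE?T → r0=0xf1
[4] flags=1010 → (cmp)
[5] flags=1010 LS?F → skip
[6] flags=1010 PL?F → skip
[7] flags=1010 CC?F → skip
[8] flags=1000 → (cmp)
[9] flags=1000 EQ?F → skip
[10] flags=1000 LS?T → r2=0x98
[11] flags=1000 NE?T → r4=0x04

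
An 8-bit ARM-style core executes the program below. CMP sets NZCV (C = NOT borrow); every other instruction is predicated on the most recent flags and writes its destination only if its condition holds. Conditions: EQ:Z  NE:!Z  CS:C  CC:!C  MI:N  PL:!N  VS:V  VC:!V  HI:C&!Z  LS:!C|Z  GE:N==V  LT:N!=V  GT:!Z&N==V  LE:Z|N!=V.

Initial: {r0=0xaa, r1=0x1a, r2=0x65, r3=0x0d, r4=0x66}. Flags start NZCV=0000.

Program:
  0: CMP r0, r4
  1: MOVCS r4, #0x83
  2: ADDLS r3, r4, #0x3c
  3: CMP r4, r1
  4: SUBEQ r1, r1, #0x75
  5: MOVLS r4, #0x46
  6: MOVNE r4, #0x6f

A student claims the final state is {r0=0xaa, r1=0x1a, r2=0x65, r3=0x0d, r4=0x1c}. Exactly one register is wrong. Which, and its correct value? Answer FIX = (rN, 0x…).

[0] flags=0011 → (cmp)
[1] flags=0011 CS?T → r4=0x83
[2] flags=0011 LS?F → skip
[3] flags=0011 → (cmp)
[4] flags=0011 EQ?F → skip
[5] flags=0011 LS?F → skip
[6] flags=0011 NE?T → r4=0x6f

FIX = (r4, 0x6f)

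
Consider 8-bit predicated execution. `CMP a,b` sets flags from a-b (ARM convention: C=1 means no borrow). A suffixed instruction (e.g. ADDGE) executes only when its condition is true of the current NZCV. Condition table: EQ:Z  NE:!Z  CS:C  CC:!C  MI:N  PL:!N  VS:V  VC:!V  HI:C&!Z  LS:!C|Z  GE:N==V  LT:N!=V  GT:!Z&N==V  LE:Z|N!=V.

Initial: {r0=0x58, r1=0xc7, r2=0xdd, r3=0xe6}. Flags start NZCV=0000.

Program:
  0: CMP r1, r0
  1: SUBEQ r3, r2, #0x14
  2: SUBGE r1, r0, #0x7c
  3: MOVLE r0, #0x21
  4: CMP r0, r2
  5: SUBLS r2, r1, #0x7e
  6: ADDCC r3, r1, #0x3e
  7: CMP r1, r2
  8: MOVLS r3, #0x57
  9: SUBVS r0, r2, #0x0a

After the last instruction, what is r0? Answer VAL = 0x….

VAL = 0x3f

[0] flags=0011 → (cmp)
[1] flags=0011 EQ?F → skip
[2] flags=0011 GE?F → skip
[3] flags=0011 LE?T → r0=0x21
[4] flags=0000 → (cmp)
[5] flags=0000 LS?T → r2=0x49
[6] flags=0000 CC?T → r3=0x05
[7] flags=0011 → (cmp)
[8] flags=0011 LS?F → skip
[9] flags=0011 VS?T → r0=0x3f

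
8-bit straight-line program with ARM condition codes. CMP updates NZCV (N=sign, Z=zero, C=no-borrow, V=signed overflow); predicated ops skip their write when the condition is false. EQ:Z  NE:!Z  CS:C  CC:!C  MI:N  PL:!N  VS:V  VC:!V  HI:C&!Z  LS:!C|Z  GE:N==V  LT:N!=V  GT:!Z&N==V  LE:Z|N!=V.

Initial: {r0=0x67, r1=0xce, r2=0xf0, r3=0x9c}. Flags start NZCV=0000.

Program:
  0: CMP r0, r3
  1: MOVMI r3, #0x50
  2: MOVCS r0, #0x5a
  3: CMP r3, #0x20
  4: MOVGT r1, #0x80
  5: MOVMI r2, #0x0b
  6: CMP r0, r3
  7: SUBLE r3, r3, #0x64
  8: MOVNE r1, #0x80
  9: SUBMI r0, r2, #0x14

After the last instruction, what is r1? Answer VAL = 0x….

[0] flags=1001 → (cmp)
[1] flags=1001 MI?T → r3=0x50
[2] flags=1001 CS?F → skip
[3] flags=0010 → (cmp)
[4] flags=0010 GT?T → r1=0x80
[5] flags=0010 MI?F → skip
[6] flags=0010 → (cmp)
[7] flags=0010 LE?F → skip
[8] flags=0010 NE?T → r1=0x80
[9] flags=0010 MI?F → skip

VAL = 0x80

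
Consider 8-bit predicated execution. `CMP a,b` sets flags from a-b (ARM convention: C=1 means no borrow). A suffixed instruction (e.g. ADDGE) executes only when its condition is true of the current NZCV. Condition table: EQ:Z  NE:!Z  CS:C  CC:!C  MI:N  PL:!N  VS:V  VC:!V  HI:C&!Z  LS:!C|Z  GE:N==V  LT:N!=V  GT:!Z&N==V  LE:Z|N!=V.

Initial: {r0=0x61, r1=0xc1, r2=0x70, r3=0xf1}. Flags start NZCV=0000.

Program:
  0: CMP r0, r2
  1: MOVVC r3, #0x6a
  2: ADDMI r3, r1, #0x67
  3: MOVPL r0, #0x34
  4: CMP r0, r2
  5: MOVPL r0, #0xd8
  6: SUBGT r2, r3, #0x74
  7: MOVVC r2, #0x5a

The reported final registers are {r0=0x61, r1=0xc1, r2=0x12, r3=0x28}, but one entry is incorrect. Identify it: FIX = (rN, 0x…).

0: ✓ CMP  NZCV=1000
1: ✓ MOVVC  r3←0x6a
2: ✓ ADDMI  r3←0x28
3: · MOVPL
4: ✓ CMP  NZCV=1000
5: · MOVPL
6: · SUBGT
7: ✓ MOVVC  r2←0x5a

FIX = (r2, 0x5a)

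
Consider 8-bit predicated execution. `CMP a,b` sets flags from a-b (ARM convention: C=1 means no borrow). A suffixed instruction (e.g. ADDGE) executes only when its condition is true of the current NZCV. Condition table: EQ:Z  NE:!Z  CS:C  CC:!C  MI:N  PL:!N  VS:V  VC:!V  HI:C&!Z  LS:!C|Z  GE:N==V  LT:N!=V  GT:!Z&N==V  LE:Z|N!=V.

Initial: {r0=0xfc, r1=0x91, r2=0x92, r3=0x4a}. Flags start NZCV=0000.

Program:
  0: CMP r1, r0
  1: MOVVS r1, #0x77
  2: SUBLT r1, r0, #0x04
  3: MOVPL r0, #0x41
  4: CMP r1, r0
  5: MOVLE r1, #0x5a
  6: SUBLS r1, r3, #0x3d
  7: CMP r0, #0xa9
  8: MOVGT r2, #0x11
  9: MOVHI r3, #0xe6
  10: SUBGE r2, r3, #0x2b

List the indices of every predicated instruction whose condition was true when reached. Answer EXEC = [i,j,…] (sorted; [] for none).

[0] flags=1000 → (cmp)
[1] flags=1000 VS?F → skip
[2] flags=1000 LT?T → r1=0xf8
[3] flags=1000 PL?F → skip
[4] flags=1000 → (cmp)
[5] flags=1000 LE?T → r1=0x5a
[6] flags=1000 LS?T → r1=0x0d
[7] flags=0010 → (cmp)
[8] flags=0010 GT?T → r2=0x11
[9] flags=0010 HI?T → r3=0xe6
[10] flags=0010 GE?T → r2=0xbb

EXEC = [2,5,6,8,9,10]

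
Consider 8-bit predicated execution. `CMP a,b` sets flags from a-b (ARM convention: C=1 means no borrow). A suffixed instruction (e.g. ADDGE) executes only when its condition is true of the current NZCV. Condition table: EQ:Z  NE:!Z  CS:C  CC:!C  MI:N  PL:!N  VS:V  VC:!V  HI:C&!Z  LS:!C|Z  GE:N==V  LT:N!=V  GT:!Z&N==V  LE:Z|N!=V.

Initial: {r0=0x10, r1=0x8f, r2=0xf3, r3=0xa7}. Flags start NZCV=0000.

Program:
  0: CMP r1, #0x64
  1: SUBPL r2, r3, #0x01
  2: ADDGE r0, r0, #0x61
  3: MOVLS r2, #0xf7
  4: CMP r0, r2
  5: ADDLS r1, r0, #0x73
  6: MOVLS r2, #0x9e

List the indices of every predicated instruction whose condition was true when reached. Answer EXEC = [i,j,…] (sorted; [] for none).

EXEC = [1,5,6]

[0] flags=0011 → (cmp)
[1] flags=0011 PL?T → r2=0xa6
[2] flags=0011 GE?F → skip
[3] flags=0011 LS?F → skip
[4] flags=0000 → (cmp)
[5] flags=0000 LS?T → r1=0x83
[6] flags=0000 LS?T → r2=0x9e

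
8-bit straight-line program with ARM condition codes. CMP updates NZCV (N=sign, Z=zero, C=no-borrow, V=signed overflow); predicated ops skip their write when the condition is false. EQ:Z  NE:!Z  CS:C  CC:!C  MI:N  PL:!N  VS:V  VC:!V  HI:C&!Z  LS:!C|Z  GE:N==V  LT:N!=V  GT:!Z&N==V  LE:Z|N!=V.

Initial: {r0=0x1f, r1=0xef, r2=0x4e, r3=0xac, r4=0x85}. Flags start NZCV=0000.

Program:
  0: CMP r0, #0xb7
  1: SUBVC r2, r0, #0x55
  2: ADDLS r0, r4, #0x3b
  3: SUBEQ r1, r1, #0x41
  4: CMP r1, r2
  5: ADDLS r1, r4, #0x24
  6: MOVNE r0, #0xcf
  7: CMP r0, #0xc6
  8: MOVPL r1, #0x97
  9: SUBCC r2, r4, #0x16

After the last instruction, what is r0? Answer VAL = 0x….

0: ✓ CMP  NZCV=0000
1: ✓ SUBVC  r2←0xca
2: ✓ ADDLS  r0←0xc0
3: · SUBEQ
4: ✓ CMP  NZCV=0010
5: · ADDLS
6: ✓ MOVNE  r0←0xcf
7: ✓ CMP  NZCV=0010
8: ✓ MOVPL  r1←0x97
9: · SUBCC

VAL = 0xcf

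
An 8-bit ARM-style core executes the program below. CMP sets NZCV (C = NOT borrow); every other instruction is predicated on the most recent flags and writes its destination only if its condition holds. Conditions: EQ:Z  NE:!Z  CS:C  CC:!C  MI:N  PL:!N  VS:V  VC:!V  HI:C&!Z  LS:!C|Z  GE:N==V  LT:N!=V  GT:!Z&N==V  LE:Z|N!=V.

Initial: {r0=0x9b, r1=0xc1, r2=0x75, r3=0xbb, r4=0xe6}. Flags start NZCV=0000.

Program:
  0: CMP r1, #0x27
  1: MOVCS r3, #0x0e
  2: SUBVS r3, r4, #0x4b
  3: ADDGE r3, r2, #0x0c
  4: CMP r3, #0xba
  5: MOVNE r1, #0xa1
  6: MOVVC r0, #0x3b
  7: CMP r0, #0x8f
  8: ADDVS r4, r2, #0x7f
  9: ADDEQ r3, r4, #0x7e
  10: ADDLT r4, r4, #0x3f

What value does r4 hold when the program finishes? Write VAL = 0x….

[0] flags=1010 → (cmp)
[1] flags=1010 CS?T → r3=0x0e
[2] flags=1010 VS?F → skip
[3] flags=1010 GE?F → skip
[4] flags=0000 → (cmp)
[5] flags=0000 NE?T → r1=0xa1
[6] flags=0000 VC?T → r0=0x3b
[7] flags=1001 → (cmp)
[8] flags=1001 VS?T → r4=0xf4
[9] flags=1001 EQ?F → skip
[10] flags=1001 LT?F → skip

VAL = 0xf4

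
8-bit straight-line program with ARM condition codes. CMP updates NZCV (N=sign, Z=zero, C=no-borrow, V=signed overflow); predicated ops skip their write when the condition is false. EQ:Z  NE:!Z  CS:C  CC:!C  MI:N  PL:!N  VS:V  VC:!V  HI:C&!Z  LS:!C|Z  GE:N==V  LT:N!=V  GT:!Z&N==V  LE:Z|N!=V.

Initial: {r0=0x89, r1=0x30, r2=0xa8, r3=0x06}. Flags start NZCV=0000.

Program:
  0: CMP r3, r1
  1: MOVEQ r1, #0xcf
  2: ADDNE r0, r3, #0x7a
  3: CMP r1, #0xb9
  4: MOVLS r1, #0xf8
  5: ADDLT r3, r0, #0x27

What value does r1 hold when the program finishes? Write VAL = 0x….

VAL = 0xf8

[0] flags=1000 → (cmp)
[1] flags=1000 EQ?F → skip
[2] flags=1000 NE?T → r0=0x80
[3] flags=0000 → (cmp)
[4] flags=0000 LS?T → r1=0xf8
[5] flags=0000 LT?F → skip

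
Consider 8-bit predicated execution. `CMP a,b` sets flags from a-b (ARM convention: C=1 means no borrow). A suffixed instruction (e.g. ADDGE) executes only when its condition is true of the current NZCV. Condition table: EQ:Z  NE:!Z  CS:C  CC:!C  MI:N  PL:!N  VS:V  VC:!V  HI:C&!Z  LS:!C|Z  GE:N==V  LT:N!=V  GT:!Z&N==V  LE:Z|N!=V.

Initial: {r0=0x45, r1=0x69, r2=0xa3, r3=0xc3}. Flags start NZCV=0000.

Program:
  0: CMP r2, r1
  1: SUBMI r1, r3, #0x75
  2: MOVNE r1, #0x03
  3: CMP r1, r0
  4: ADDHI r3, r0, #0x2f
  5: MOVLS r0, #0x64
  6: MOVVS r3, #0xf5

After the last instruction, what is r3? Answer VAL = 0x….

VAL = 0xc3

0: ✓ CMP  NZCV=0011
1: · SUBMI
2: ✓ MOVNE  r1←0x03
3: ✓ CMP  NZCV=1000
4: · ADDHI
5: ✓ MOVLS  r0←0x64
6: · MOVVS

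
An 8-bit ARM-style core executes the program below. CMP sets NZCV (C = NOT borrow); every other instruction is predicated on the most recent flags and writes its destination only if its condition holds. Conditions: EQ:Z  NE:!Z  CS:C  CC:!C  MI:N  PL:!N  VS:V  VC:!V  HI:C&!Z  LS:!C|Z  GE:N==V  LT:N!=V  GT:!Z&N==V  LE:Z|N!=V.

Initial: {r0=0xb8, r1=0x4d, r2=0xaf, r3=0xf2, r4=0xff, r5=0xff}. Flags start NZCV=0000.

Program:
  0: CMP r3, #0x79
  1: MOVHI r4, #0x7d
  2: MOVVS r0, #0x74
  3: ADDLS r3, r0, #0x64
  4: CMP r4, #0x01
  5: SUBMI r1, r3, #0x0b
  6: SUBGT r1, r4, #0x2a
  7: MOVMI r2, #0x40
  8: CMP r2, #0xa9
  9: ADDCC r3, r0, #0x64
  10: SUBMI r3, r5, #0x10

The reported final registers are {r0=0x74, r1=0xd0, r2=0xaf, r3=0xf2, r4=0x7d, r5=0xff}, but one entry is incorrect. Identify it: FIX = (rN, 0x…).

FIX = (r1, 0x53)

[0] flags=0011 → (cmp)
[1] flags=0011 HI?T → r4=0x7d
[2] flags=0011 VS?T → r0=0x74
[3] flags=0011 LS?F → skip
[4] flags=0010 → (cmp)
[5] flags=0010 MI?F → skip
[6] flags=0010 GT?T → r1=0x53
[7] flags=0010 MI?F → skip
[8] flags=0010 → (cmp)
[9] flags=0010 CC?F → skip
[10] flags=0010 MI?F → skip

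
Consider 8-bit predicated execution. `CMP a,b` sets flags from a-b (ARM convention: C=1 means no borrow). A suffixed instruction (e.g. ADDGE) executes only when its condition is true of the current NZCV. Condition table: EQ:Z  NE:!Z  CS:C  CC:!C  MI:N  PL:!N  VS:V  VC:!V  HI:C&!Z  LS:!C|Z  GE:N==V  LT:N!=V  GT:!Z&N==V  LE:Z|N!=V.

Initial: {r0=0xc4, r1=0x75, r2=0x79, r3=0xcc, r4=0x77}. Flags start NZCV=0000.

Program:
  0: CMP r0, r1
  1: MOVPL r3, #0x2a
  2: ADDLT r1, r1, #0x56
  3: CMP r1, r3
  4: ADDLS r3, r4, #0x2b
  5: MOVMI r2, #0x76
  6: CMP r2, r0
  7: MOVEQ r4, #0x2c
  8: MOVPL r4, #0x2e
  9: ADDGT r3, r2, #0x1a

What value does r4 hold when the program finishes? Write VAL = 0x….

VAL = 0x77

0: ✓ CMP  NZCV=0011
1: ✓ MOVPL  r3←0x2a
2: ✓ ADDLT  r1←0xcb
3: ✓ CMP  NZCV=1010
4: · ADDLS
5: ✓ MOVMI  r2←0x76
6: ✓ CMP  NZCV=1001
7: · MOVEQ
8: · MOVPL
9: ✓ ADDGT  r3←0x90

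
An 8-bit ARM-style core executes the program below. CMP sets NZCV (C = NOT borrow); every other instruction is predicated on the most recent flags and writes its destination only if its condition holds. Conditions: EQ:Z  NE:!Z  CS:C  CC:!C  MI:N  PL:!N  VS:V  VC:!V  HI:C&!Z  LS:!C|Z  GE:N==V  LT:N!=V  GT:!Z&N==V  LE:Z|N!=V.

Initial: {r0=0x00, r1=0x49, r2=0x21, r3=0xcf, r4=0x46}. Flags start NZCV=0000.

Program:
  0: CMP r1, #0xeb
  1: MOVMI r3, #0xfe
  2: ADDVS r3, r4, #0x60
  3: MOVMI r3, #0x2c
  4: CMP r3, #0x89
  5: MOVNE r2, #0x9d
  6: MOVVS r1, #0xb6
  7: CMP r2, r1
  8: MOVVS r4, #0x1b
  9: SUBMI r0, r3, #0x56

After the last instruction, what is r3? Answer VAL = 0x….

VAL = 0xcf

[0] flags=0000 → (cmp)
[1] flags=0000 MI?F → skip
[2] flags=0000 VS?F → skip
[3] flags=0000 MI?F → skip
[4] flags=0010 → (cmp)
[5] flags=0010 NE?T → r2=0x9d
[6] flags=0010 VS?F → skip
[7] flags=0011 → (cmp)
[8] flags=0011 VS?T → r4=0x1b
[9] flags=0011 MI?F → skip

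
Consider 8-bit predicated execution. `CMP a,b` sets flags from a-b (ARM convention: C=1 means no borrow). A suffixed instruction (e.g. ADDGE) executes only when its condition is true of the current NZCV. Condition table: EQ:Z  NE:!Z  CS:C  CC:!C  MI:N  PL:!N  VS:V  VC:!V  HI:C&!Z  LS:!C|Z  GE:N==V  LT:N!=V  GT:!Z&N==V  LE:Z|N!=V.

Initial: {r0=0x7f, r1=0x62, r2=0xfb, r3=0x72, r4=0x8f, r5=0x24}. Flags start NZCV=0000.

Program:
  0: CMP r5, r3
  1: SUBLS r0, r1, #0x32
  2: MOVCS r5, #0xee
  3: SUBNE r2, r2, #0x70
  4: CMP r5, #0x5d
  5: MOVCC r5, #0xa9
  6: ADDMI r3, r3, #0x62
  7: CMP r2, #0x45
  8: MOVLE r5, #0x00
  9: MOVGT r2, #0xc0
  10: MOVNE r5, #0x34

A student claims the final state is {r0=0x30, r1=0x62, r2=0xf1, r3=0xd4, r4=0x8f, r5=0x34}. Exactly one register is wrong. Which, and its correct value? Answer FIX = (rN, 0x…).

0: ✓ CMP  NZCV=1000
1: ✓ SUBLS  r0←0x30
2: · MOVCS
3: ✓ SUBNE  r2←0x8b
4: ✓ CMP  NZCV=1000
5: ✓ MOVCC  r5←0xa9
6: ✓ ADDMI  r3←0xd4
7: ✓ CMP  NZCV=0011
8: ✓ MOVLE  r5←0x00
9: · MOVGT
10: ✓ MOVNE  r5←0x34

FIX = (r2, 0x8b)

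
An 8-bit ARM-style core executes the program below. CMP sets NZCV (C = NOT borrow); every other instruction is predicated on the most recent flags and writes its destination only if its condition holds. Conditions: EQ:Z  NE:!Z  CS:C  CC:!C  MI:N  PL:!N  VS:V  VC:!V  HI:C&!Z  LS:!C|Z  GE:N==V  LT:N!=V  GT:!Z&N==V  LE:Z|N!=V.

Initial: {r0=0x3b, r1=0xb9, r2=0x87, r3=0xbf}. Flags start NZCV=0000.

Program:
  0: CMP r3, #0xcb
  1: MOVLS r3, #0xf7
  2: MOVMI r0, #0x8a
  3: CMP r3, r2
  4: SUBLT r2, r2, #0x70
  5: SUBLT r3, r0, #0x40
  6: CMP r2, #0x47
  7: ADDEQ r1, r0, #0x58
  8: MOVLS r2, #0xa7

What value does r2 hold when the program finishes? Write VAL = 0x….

VAL = 0x87

0: ✓ CMP  NZCV=1000
1: ✓ MOVLS  r3←0xf7
2: ✓ MOVMI  r0←0x8a
3: ✓ CMP  NZCV=0010
4: · SUBLT
5: · SUBLT
6: ✓ CMP  NZCV=0011
7: · ADDEQ
8: · MOVLS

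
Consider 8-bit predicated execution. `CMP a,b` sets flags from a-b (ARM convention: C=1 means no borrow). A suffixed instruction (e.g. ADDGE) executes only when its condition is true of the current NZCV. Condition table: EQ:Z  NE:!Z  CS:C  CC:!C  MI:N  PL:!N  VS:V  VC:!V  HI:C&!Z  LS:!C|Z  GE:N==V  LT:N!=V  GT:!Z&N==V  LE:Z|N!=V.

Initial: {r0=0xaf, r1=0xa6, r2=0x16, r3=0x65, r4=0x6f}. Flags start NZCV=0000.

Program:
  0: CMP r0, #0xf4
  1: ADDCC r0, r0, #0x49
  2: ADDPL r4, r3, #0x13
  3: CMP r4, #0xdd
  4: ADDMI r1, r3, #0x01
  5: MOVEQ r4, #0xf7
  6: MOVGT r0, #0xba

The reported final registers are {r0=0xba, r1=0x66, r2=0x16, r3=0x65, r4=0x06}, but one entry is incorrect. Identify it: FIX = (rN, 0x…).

FIX = (r4, 0x6f)

[0] flags=1000 → (cmp)
[1] flags=1000 CC?T → r0=0xf8
[2] flags=1000 PL?F → skip
[3] flags=1001 → (cmp)
[4] flags=1001 MI?T → r1=0x66
[5] flags=1001 EQ?F → skip
[6] flags=1001 GT?T → r0=0xba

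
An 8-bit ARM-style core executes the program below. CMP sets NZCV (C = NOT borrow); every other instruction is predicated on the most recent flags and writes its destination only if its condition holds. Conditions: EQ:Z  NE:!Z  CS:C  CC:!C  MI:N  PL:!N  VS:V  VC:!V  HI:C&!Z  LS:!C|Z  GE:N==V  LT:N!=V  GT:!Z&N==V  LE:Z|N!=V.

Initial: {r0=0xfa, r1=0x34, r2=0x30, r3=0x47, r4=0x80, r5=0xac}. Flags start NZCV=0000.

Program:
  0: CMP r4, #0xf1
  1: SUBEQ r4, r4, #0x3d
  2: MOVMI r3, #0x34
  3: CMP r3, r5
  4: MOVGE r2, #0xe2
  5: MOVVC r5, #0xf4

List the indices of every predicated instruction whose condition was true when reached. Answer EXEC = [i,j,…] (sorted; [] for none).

EXEC = [2,4]

[0] flags=1000 → (cmp)
[1] flags=1000 EQ?F → skip
[2] flags=1000 MI?T → r3=0x34
[3] flags=1001 → (cmp)
[4] flags=1001 GE?T → r2=0xe2
[5] flags=1001 VC?F → skip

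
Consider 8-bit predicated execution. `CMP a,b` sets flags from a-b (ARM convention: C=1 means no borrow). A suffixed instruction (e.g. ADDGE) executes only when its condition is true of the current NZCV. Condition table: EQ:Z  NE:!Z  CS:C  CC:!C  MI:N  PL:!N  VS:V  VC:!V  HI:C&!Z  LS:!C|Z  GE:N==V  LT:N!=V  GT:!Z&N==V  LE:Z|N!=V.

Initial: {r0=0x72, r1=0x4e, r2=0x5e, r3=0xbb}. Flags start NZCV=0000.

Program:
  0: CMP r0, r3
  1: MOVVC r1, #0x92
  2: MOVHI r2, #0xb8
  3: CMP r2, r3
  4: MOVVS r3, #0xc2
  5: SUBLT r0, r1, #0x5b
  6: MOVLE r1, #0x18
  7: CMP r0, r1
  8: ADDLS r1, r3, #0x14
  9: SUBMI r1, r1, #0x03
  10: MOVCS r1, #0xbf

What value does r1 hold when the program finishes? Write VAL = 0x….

0: ✓ CMP  NZCV=1001
1: · MOVVC
2: · MOVHI
3: ✓ CMP  NZCV=1001
4: ✓ MOVVS  r3←0xc2
5: · SUBLT
6: · MOVLE
7: ✓ CMP  NZCV=0010
8: · ADDLS
9: · SUBMI
10: ✓ MOVCS  r1←0xbf

VAL = 0xbf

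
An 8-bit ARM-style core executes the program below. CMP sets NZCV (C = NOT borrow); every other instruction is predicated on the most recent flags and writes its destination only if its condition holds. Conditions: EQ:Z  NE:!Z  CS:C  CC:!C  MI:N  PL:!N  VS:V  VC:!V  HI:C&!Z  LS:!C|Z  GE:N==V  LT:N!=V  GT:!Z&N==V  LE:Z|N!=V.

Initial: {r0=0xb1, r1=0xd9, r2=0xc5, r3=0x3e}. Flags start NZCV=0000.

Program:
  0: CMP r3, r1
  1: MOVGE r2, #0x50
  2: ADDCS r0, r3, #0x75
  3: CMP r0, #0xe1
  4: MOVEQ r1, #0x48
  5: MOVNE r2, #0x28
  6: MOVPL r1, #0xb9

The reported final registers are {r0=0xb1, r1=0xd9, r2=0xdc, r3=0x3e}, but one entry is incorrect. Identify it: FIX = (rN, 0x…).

FIX = (r2, 0x28)

[0] flags=0000 → (cmp)
[1] flags=0000 GE?T → r2=0x50
[2] flags=0000 CS?F → skip
[3] flags=1000 → (cmp)
[4] flags=1000 EQ?F → skip
[5] flags=1000 NE?T → r2=0x28
[6] flags=1000 PL?F → skip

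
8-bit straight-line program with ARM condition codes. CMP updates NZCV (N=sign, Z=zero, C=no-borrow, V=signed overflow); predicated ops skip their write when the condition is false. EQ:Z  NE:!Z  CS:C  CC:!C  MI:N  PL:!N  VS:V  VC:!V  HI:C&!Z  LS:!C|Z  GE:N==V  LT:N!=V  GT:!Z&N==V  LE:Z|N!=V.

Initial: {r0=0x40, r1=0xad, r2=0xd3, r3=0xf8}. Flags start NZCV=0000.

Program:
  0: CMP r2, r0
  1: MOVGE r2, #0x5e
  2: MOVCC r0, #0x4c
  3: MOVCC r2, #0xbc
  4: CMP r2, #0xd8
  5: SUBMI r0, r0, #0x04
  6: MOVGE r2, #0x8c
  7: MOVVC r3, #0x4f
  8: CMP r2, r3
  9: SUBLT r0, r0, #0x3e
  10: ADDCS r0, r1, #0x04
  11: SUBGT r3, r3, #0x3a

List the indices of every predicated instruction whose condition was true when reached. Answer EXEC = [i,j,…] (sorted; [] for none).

EXEC = [5,7,9,10]

0: ✓ CMP  NZCV=1010
1: · MOVGE
2: · MOVCC
3: · MOVCC
4: ✓ CMP  NZCV=1000
5: ✓ SUBMI  r0←0x3c
6: · MOVGE
7: ✓ MOVVC  r3←0x4f
8: ✓ CMP  NZCV=1010
9: ✓ SUBLT  r0←0xfe
10: ✓ ADDCS  r0←0xb1
11: · SUBGT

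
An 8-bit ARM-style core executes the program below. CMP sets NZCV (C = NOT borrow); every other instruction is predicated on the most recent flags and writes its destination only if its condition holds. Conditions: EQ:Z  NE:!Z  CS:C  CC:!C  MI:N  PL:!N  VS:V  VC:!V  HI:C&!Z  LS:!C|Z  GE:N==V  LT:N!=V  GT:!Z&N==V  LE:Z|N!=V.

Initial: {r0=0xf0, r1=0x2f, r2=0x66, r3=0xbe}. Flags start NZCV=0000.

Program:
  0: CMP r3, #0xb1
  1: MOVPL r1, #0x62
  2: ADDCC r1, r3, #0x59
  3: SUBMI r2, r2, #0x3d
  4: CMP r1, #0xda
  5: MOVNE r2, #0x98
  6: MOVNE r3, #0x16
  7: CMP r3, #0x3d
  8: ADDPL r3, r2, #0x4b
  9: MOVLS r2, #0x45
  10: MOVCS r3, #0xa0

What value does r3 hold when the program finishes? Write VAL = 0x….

VAL = 0x16

[0] flags=0010 → (cmp)
[1] flags=0010 PL?T → r1=0x62
[2] flags=0010 CC?F → skip
[3] flags=0010 MI?F → skip
[4] flags=1001 → (cmp)
[5] flags=1001 NE?T → r2=0x98
[6] flags=1001 NE?T → r3=0x16
[7] flags=1000 → (cmp)
[8] flags=1000 PL?F → skip
[9] flags=1000 LS?T → r2=0x45
[10] flags=1000 CS?F → skip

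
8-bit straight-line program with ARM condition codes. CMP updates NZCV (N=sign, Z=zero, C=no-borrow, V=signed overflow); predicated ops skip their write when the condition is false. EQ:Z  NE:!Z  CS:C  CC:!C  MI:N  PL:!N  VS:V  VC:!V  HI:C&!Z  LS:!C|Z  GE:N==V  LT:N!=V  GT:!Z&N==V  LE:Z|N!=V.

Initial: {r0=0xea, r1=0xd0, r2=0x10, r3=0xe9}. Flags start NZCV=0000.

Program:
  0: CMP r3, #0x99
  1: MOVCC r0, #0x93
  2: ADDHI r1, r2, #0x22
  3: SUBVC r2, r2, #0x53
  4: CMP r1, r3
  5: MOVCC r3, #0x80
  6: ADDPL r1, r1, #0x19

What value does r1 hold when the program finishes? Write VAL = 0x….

[0] flags=0010 → (cmp)
[1] flags=0010 CC?F → skip
[2] flags=0010 HI?T → r1=0x32
[3] flags=0010 VC?T → r2=0xbd
[4] flags=0000 → (cmp)
[5] flags=0000 CC?T → r3=0x80
[6] flags=0000 PL?T → r1=0x4b

VAL = 0x4b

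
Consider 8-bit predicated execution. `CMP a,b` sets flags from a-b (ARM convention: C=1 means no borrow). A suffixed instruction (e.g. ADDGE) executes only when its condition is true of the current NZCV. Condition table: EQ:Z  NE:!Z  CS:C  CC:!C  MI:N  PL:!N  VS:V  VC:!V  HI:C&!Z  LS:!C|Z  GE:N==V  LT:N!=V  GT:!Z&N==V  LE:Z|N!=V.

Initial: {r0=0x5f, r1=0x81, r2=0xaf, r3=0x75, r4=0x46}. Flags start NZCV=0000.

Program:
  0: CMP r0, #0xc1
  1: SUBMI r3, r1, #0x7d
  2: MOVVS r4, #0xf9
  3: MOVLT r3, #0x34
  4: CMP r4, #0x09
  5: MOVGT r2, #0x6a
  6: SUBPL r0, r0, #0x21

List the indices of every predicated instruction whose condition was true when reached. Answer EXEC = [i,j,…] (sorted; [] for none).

[0] flags=1001 → (cmp)
[1] flags=1001 MI?T → r3=0x04
[2] flags=1001 VS?T → r4=0xf9
[3] flags=1001 LT?F → skip
[4] flags=1010 → (cmp)
[5] flags=1010 GT?F → skip
[6] flags=1010 PL?F → skip

EXEC = [1,2]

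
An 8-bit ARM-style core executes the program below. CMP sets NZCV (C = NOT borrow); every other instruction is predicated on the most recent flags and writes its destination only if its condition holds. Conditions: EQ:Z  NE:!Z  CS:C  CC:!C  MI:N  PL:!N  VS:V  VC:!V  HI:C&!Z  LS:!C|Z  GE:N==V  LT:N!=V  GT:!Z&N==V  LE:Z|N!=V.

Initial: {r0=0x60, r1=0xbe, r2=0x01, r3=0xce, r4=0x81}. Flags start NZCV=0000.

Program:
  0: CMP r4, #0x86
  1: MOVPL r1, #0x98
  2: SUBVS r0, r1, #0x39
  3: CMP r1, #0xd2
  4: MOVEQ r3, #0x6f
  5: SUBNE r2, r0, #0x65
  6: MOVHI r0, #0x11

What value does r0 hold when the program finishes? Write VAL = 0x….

[0] flags=1000 → (cmp)
[1] flags=1000 PL?F → skip
[2] flags=1000 VS?F → skip
[3] flags=1000 → (cmp)
[4] flags=1000 EQ?F → skip
[5] flags=1000 NE?T → r2=0xfb
[6] flags=1000 HI?F → skip

VAL = 0x60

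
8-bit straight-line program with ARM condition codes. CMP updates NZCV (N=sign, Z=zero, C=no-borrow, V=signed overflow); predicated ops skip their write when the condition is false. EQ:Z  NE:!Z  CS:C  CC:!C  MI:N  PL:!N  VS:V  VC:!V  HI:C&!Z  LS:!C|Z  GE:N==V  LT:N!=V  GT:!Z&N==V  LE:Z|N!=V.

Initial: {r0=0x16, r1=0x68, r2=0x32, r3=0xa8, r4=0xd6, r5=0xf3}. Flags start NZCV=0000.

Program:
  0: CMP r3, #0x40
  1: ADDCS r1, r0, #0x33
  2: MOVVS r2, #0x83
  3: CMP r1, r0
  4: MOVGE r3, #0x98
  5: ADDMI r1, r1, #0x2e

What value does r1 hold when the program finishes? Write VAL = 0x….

0: ✓ CMP  NZCV=0011
1: ✓ ADDCS  r1←0x49
2: ✓ MOVVS  r2←0x83
3: ✓ CMP  NZCV=0010
4: ✓ MOVGE  r3←0x98
5: · ADDMI

VAL = 0x49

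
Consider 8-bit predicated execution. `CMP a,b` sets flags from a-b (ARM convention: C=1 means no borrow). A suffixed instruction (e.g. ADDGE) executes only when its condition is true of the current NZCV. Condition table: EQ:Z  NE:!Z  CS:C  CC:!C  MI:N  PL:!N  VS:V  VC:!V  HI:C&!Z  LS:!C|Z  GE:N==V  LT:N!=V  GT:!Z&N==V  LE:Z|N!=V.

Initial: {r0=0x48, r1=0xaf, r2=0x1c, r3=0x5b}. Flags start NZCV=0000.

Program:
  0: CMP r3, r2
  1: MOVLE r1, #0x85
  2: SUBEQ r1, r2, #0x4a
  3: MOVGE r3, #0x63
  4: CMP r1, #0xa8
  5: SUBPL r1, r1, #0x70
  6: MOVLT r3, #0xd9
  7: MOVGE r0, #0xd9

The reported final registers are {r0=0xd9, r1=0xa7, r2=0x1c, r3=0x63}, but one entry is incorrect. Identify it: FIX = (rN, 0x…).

[0] flags=0010 → (cmp)
[1] flags=0010 LE?F → skip
[2] flags=0010 EQ?F → skip
[3] flags=0010 GE?T → r3=0x63
[4] flags=0010 → (cmp)
[5] flags=0010 PL?T → r1=0x3f
[6] flags=0010 LT?F → skip
[7] flags=0010 GE?T → r0=0xd9

FIX = (r1, 0x3f)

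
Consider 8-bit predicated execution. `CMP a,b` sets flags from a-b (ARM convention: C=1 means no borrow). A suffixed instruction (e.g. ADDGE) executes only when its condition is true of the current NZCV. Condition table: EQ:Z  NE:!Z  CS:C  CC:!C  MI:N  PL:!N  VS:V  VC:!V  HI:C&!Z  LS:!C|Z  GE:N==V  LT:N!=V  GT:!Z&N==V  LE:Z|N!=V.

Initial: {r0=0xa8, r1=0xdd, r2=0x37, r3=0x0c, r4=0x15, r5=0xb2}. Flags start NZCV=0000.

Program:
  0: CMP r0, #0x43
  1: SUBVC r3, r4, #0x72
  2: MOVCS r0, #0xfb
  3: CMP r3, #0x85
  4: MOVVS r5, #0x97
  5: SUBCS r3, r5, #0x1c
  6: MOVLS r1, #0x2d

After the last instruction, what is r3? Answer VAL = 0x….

VAL = 0x0c

0: ✓ CMP  NZCV=0011
1: · SUBVC
2: ✓ MOVCS  r0←0xfb
3: ✓ CMP  NZCV=1001
4: ✓ MOVVS  r5←0x97
5: · SUBCS
6: ✓ MOVLS  r1←0x2d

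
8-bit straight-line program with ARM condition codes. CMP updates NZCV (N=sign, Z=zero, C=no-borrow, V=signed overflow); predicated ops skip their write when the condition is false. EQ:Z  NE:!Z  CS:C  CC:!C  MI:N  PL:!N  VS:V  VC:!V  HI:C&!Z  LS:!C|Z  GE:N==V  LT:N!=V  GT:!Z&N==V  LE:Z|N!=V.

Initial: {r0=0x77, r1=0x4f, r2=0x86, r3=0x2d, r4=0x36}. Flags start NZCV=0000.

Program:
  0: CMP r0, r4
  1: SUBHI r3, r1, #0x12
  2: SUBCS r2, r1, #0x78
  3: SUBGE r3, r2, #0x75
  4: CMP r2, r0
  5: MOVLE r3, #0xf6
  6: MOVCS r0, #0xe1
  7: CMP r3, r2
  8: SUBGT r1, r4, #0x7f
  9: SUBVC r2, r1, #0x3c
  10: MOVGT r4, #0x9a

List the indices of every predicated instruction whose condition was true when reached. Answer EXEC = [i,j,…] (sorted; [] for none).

[0] flags=0010 → (cmp)
[1] flags=0010 HI?T → r3=0x3d
[2] flags=0010 CS?T → r2=0xd7
[3] flags=0010 GE?T → r3=0x62
[4] flags=0011 → (cmp)
[5] flags=0011 LE?T → r3=0xf6
[6] flags=0011 CS?T → r0=0xe1
[7] flags=0010 → (cmp)
[8] flags=0010 GT?T → r1=0xb7
[9] flags=0010 VC?T → r2=0x7b
[10] flags=0010 GT?T → r4=0x9a

EXEC = [1,2,3,5,6,8,9,10]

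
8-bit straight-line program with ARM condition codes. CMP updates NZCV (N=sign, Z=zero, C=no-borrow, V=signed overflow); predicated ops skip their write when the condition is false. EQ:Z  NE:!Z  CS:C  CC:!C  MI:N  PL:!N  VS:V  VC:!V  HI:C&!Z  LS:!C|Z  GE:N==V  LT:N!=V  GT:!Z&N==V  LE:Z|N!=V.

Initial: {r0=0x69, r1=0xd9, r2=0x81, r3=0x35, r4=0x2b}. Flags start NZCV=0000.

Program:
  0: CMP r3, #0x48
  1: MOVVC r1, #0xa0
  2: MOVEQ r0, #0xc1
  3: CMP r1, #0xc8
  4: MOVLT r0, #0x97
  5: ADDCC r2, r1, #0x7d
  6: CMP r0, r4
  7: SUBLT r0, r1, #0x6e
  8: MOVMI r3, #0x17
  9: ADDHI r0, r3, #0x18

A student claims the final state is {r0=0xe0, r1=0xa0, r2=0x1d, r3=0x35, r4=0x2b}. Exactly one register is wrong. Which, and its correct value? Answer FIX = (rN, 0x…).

FIX = (r0, 0x4d)

[0] flags=1000 → (cmp)
[1] flags=1000 VC?T → r1=0xa0
[2] flags=1000 EQ?F → skip
[3] flags=1000 → (cmp)
[4] flags=1000 LT?T → r0=0x97
[5] flags=1000 CC?T → r2=0x1d
[6] flags=0011 → (cmp)
[7] flags=0011 LT?T → r0=0x32
[8] flags=0011 MI?F → skip
[9] flags=0011 HI?T → r0=0x4d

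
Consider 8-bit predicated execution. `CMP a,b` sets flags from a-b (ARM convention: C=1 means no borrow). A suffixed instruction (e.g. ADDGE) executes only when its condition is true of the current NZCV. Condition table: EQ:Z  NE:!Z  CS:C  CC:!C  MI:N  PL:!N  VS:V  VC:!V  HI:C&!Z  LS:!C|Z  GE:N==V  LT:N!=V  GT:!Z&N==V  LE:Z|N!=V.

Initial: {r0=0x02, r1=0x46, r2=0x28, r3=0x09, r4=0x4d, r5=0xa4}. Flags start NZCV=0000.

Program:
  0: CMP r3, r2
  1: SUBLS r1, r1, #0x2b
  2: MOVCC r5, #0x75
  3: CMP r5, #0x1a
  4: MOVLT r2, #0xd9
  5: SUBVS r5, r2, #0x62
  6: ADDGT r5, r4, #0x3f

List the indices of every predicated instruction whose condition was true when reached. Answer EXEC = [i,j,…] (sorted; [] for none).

0: ✓ CMP  NZCV=1000
1: ✓ SUBLS  r1←0x1b
2: ✓ MOVCC  r5←0x75
3: ✓ CMP  NZCV=0010
4: · MOVLT
5: · SUBVS
6: ✓ ADDGT  r5←0x8c

EXEC = [1,2,6]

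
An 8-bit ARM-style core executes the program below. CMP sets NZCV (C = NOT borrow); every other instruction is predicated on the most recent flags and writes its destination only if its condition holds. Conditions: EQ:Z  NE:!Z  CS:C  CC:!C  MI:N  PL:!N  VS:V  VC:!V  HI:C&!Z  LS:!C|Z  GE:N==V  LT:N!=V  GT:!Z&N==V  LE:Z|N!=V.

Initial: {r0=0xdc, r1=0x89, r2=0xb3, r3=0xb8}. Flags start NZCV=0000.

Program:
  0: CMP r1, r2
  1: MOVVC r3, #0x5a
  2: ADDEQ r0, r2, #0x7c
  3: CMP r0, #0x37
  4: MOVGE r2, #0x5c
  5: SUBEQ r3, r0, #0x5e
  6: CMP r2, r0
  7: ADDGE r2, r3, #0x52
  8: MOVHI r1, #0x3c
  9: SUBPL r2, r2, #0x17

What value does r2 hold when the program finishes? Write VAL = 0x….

0: ✓ CMP  NZCV=1000
1: ✓ MOVVC  r3←0x5a
2: · ADDEQ
3: ✓ CMP  NZCV=1010
4: · MOVGE
5: · SUBEQ
6: ✓ CMP  NZCV=1000
7: · ADDGE
8: · MOVHI
9: · SUBPL

VAL = 0xb3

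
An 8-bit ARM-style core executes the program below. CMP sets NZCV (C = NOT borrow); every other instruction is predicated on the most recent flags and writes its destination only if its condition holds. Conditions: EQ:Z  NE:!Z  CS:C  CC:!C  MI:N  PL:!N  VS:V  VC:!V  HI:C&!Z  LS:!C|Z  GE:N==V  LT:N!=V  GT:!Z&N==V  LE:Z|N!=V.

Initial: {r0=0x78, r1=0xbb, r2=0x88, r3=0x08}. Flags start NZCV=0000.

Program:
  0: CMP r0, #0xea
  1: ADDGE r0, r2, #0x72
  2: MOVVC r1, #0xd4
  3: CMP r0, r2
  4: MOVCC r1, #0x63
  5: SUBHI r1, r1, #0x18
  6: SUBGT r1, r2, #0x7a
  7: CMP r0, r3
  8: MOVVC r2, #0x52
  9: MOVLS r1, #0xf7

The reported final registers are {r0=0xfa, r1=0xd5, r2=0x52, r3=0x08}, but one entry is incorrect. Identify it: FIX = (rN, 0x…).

0: ✓ CMP  NZCV=1001
1: ✓ ADDGE  r0←0xfa
2: · MOVVC
3: ✓ CMP  NZCV=0010
4: · MOVCC
5: ✓ SUBHI  r1←0xa3
6: ✓ SUBGT  r1←0x0e
7: ✓ CMP  NZCV=1010
8: ✓ MOVVC  r2←0x52
9: · MOVLS

FIX = (r1, 0x0e)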